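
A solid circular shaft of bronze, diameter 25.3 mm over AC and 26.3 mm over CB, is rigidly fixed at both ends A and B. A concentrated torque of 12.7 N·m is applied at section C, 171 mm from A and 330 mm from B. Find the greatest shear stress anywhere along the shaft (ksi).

0.361 ksi

Compatibility: T_A·a/J_AC = T_B·b/J_CB with T_A + T_B = T₀.
J_AC = 4.02×10^-8 m⁴, J_CB = 4.70×10^-8 m⁴, so T_A = T₀·(J_AC/a)/((J_AC/a)+(J_CB/b)) = 7.912 N·m, T_B = 4.788 N·m.
τ in each portion: τ_AC = 2.49×10^6 Pa, τ_CB = 1.34×10^6 Pa; maximum is in AC.
τ_max = T_AC·r/J = 7.912·0.0126/4.02×10^-8 = 2.488×10^6 Pa.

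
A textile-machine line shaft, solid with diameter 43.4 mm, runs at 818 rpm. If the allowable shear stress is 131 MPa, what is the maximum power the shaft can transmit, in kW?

J = πd⁴/32 = π(0.0434)⁴/32 = 3.483×10^-7 m⁴.
T_max = τ_allow·J/r = 1.31×10^8 × 3.483×10^-7 / 0.0217 = 2103 N·m.
ω = 2π·818/60 = 85.66 rad/s, so P_max = T_max·ω = 1.801×10^5 W.

180 kW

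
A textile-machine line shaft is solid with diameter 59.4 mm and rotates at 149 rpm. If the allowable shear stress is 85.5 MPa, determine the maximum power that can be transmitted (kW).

J = πd⁴/32 = π(0.0594)⁴/32 = 1.222×10^-6 m⁴.
T_max = τ_allow·J/r = 8.55×10^7 × 1.222×10^-6 / 0.0297 = 3518 N·m.
ω = 2π·149/60 = 15.60 rad/s, so P_max = T_max·ω = 5.490×10^4 W.

54.9 kW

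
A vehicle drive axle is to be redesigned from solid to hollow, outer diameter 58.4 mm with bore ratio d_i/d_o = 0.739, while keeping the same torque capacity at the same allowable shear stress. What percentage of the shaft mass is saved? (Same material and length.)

Equal τ_max and T ⇒ the solid shaft needs d_s³ = d_o³(1−k⁴), so d_s = 58.4·(1−0.739⁴)^(1/3) = 51.90 mm.
Area ratio A_h/A_s = d_o²(1−k²)/d_s² = (1−k²)/(1−k⁴)^(2/3) = 0.5748.
Mass saving = 1 − 0.5748 = 42.5 %.

42.5 %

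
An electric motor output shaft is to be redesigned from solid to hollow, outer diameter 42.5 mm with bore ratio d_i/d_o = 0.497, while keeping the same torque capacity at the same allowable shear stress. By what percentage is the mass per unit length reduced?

21.5 %

Equal τ_max and T ⇒ the solid shaft needs d_s³ = d_o³(1−k⁴), so d_s = 42.5·(1−0.497⁴)^(1/3) = 41.62 mm.
Area ratio A_h/A_s = d_o²(1−k²)/d_s² = (1−k²)/(1−k⁴)^(2/3) = 0.7853.
Mass saving = 1 − 0.7853 = 21.5 %.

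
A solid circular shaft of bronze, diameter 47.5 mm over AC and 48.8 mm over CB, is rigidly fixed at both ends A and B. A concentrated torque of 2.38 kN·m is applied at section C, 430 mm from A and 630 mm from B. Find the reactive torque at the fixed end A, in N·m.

Compatibility: T_A·a/J_AC = T_B·b/J_CB with T_A + T_B = T₀.
J_AC = 5.00×10^-7 m⁴, J_CB = 5.57×10^-7 m⁴, so T_A = T₀·(J_AC/a)/((J_AC/a)+(J_CB/b)) = 1352 N·m, T_B = 1028 N·m.

1350 N·m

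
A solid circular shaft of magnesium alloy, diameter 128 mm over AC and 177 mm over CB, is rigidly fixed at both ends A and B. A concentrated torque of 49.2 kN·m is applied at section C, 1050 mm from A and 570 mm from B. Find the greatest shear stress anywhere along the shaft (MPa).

39.3 MPa

Compatibility: T_A·a/J_AC = T_B·b/J_CB with T_A + T_B = T₀.
J_AC = 2.64×10^-5 m⁴, J_CB = 9.64×10^-5 m⁴, so T_A = T₀·(J_AC/a)/((J_AC/a)+(J_CB/b)) = 6360 N·m, T_B = 42840 N·m.
τ in each portion: τ_AC = 1.54×10^7 Pa, τ_CB = 3.93×10^7 Pa; maximum is in CB.
τ_max = T_CB·r/J = 42840·0.0885/9.64×10^-5 = 3.935×10^7 Pa.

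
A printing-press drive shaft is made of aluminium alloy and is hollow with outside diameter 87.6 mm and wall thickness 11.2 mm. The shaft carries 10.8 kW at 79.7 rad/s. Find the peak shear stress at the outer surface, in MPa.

1.48 MPa

ω = 79.7 rad/s, so T = P/ω = 10.8×10³ / 79.70 = 135.5 N·m.
J = π(d_o⁴ − d_i⁴)/32 = π(0.0876⁴ − 0.0652⁴)/32 = 4.007×10^-6 m⁴.
τ_max = T·r/J = 135.5 × 0.0438 / 4.007×10^-6 = 1.481×10^6 Pa.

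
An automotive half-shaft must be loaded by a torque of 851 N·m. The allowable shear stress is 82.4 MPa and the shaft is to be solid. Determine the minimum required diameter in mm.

37.5 mm

For a solid shaft τ_max = 16T/(πd³), so d = (16T/(π τ_allow))^(1/3) = (16·851.0/(π·8.24×10^7))^(1/3) = 0.03747 m.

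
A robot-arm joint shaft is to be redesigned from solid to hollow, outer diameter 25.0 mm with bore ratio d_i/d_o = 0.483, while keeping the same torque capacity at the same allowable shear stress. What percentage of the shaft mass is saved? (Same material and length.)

Equal τ_max and T ⇒ the solid shaft needs d_s³ = d_o³(1−k⁴), so d_s = 25.0·(1−0.483⁴)^(1/3) = 24.54 mm.
Area ratio A_h/A_s = d_o²(1−k²)/d_s² = (1−k²)/(1−k⁴)^(2/3) = 0.7959.
Mass saving = 1 − 0.7959 = 20.4 %.

20.4 %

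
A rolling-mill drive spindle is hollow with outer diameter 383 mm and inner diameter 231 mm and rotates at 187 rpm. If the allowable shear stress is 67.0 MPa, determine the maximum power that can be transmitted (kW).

J = π(d_o⁴ − d_i⁴)/32 = π(0.383⁴ − 0.231⁴)/32 = 1.833×10^-3 m⁴.
T_max = τ_allow·J/r = 6.70×10^7 × 1.833×10^-3 / 0.192 = 641300 N·m.
ω = 2π·187/60 = 19.58 rad/s, so P_max = T_max·ω = 1.256×10^7 W.

12600 kW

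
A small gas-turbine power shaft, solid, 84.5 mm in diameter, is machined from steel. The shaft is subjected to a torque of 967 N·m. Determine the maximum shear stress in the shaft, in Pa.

J = πd⁴/32 = π(0.0845)⁴/32 = 5.005×10^-6 m⁴.
τ_max = T·r/J = 967.0 × 0.0423 / 5.005×10^-6 = 8.163×10^6 Pa.

8.16e6 Pa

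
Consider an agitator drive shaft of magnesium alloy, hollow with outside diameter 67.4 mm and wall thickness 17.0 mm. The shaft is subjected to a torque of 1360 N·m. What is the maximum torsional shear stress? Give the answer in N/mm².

J = π(d_o⁴ − d_i⁴)/32 = π(0.0674⁴ − 0.0334⁴)/32 = 1.904×10^-6 m⁴.
τ_max = T·r/J = 1360 × 0.0337 / 1.904×10^-6 = 2.407×10^7 Pa.

24.1 N/mm²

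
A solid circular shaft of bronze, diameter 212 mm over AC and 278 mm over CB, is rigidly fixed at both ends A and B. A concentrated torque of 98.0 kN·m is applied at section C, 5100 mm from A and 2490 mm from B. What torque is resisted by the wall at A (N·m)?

Compatibility: T_A·a/J_AC = T_B·b/J_CB with T_A + T_B = T₀.
J_AC = 1.98×10^-4 m⁴, J_CB = 5.86×10^-4 m⁴, so T_A = T₀·(J_AC/a)/((J_AC/a)+(J_CB/b)) = 13890 N·m, T_B = 84110 N·m.

13900 N·m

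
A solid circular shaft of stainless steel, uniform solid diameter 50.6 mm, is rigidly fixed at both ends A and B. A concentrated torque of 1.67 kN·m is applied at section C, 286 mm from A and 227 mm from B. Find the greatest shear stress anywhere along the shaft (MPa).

With uniform GJ and both ends fixed, compatibility θ_AC = θ_CB gives T_A·a = T_B·b, together with T_A + T_B = T₀.
T_A = T₀·b/(a+b) = 1670·227/513.0 = 739.0 N·m; T_B = 931.0 N·m.
τ in each portion: τ_AC = 2.90×10^7 Pa, τ_CB = 3.66×10^7 Pa; maximum is in CB.
τ_max = T_CB·r/J = 931.0·0.0253/6.44×10^-7 = 3.660×10^7 Pa.

36.6 MPa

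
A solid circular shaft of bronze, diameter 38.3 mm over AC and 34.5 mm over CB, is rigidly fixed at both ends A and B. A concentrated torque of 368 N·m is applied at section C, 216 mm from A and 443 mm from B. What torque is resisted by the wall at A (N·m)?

Compatibility: T_A·a/J_AC = T_B·b/J_CB with T_A + T_B = T₀.
J_AC = 2.11×10^-7 m⁴, J_CB = 1.39×10^-7 m⁴, so T_A = T₀·(J_AC/a)/((J_AC/a)+(J_CB/b)) = 278.6 N·m, T_B = 89.43 N·m.

279 N·m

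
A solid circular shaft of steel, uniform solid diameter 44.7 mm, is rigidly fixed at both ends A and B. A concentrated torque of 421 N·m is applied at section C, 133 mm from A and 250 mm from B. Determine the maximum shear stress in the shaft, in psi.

2270 psi

With uniform GJ and both ends fixed, compatibility θ_AC = θ_CB gives T_A·a = T_B·b, together with T_A + T_B = T₀.
T_A = T₀·b/(a+b) = 421.0·250/383.0 = 274.8 N·m; T_B = 146.2 N·m.
τ in each portion: τ_AC = 1.57×10^7 Pa, τ_CB = 8.34×10^6 Pa; maximum is in AC.
τ_max = T_AC·r/J = 274.8·0.0224/3.92×10^-7 = 1.567×10^7 Pa.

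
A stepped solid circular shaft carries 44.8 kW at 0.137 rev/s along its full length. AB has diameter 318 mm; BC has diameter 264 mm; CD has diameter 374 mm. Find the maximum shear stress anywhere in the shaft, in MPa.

14.4 MPa

ω = 2π·0.137 = 0.8608 rad/s, so T = P/ω = 44.8×10³ / 0.8608 = 52040 N·m.
Under the same torque, τ_max = 16T/(πd³) is largest where d is smallest — segment BC (d = 264 mm).
τ_max = 16·52040/(π·(0.264)³) = 1.441×10^7 Pa.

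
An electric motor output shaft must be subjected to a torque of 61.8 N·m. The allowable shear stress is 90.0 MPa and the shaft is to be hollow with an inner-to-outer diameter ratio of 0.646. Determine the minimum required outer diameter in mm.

16.2 mm

For a hollow shaft with d_i/d_o = 0.646: τ_max = 16T/(π d_o³ (1−k⁴)), so d_o = [16T/(π τ_allow (1−k⁴))]^(1/3) = [16·61.80/(π·9.00×10^7·0.8258)]^(1/3) = 0.01618 m.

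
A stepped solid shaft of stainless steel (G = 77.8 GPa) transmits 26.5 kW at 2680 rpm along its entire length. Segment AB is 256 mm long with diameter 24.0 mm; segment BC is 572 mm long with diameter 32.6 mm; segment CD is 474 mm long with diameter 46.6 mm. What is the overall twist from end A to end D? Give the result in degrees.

0.976°

ω = 2π·2680/60 = 280.6 rad/s, so T = P/ω = 26.5×10³ / 280.6 = 94.42 N·m.
J_AB = π(0.0240)⁴/32 = 3.26×10^-8 m⁴; J_BC = π(0.0326)⁴/32 = 1.11×10^-7 m⁴; J_CD = π(0.0466)⁴/32 = 4.63×10^-7 m⁴.
θ = (T/G)·Σ L_i/J_i = (94.42/77.8×10⁹)·(0.256/3.26×10^-8 + 0.572/1.11×10^-7 + 0.474/4.63×10^-7) = 0.01704 rad.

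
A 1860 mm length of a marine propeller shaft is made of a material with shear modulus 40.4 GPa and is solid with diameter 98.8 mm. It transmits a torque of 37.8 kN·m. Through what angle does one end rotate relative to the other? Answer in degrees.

J = πd⁴/32 = π(0.0988)⁴/32 = 9.355×10^-6 m⁴.
θ = T·L/(G·J) = 37800 × 1.86 / (40.4×10⁹ × 9.355×10^-6) = 0.1860 rad.

10.7°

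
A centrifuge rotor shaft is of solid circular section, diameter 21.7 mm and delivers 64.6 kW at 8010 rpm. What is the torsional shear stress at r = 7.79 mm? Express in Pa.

2.76e7 Pa

ω = 2π·8010/60 = 838.8 rad/s, so T = P/ω = 64.6×10³ / 838.8 = 77.01 N·m.
J = πd⁴/32 = π(0.0217)⁴/32 = 2.177×10^-8 m⁴.
Shear stress varies linearly with radius: τ = T·r/J = 77.01 × 0.00779 / 2.177×10^-8 = 2.756×10^7 Pa.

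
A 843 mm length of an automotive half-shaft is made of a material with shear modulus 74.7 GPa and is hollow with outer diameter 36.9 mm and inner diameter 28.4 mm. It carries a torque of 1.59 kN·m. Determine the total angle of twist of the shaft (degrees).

J = π(d_o⁴ − d_i⁴)/32 = π(0.0369⁴ − 0.0284⁴)/32 = 1.181×10^-7 m⁴.
θ = T·L/(G·J) = 1590 × 0.843 / (74.7×10⁹ × 1.181×10^-7) = 0.1519 rad.

8.70°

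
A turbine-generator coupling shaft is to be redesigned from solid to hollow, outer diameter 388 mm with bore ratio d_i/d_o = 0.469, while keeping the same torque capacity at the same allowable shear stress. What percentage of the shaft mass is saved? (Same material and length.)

Equal τ_max and T ⇒ the solid shaft needs d_s³ = d_o³(1−k⁴), so d_s = 388·(1−0.469⁴)^(1/3) = 381.6 mm.
Area ratio A_h/A_s = d_o²(1−k²)/d_s² = (1−k²)/(1−k⁴)^(2/3) = 0.8063.
Mass saving = 1 − 0.8063 = 19.4 %.

19.4 %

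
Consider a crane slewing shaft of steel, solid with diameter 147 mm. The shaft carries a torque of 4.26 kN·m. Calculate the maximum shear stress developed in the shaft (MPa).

6.83 MPa

J = πd⁴/32 = π(0.147)⁴/32 = 4.584×10^-5 m⁴.
τ_max = T·r/J = 4260 × 0.0735 / 4.584×10^-5 = 6.830×10^6 Pa.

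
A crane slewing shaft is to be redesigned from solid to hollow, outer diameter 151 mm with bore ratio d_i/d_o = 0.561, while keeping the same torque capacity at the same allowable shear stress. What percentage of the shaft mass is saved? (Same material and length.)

26.5 %

Equal τ_max and T ⇒ the solid shaft needs d_s³ = d_o³(1−k⁴), so d_s = 151·(1−0.561⁴)^(1/3) = 145.8 mm.
Area ratio A_h/A_s = d_o²(1−k²)/d_s² = (1−k²)/(1−k⁴)^(2/3) = 0.7346.
Mass saving = 1 − 0.7346 = 26.5 %.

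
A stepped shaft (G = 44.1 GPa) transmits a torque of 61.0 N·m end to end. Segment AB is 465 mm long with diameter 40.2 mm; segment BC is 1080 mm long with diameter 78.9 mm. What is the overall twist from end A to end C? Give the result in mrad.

J_AB = π(0.0402)⁴/32 = 2.56×10^-7 m⁴; J_BC = π(0.0789)⁴/32 = 3.80×10^-6 m⁴.
θ = (T/G)·Σ L_i/J_i = (61.00/44.1×10⁹)·(0.465/2.56×10^-7 + 1.08/3.80×10^-6) = 2.901×10^-3 rad.

2.90 mrad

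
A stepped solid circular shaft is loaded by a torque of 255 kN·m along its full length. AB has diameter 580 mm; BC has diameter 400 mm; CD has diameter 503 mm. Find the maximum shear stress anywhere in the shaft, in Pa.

2.03e7 Pa

Under the same torque, τ_max = 16T/(πd³) is largest where d is smallest — segment BC (d = 400 mm).
τ_max = 16·255000/(π·(0.400)³) = 2.029×10^7 Pa.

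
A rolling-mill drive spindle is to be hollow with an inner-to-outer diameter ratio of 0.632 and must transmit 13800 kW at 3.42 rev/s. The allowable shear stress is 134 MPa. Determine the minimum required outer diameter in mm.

ω = 2π·3.42 = 21.49 rad/s, so T = P/ω = 13800×10³ / 21.49 = 642200 N·m.
For a hollow shaft with d_i/d_o = 0.632: τ_max = 16T/(π d_o³ (1−k⁴)), so d_o = [16T/(π τ_allow (1−k⁴))]^(1/3) = [16·642200/(π·1.34×10^8·0.8405)]^(1/3) = 0.3074 m.

307 mm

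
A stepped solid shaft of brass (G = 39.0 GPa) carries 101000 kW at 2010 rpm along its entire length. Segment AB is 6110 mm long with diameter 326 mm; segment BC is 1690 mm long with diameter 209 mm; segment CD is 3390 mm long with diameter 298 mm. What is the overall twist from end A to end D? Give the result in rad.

0.233 rad

ω = 2π·2010/60 = 210.5 rad/s, so T = P/ω = 101000×10³ / 210.5 = 479800 N·m.
J_AB = π(0.326)⁴/32 = 1.11×10^-3 m⁴; J_BC = π(0.209)⁴/32 = 1.87×10^-4 m⁴; J_CD = π(0.298)⁴/32 = 7.74×10^-4 m⁴.
θ = (T/G)·Σ L_i/J_i = (479800/39.0×10⁹)·(6.11/1.11×10^-3 + 1.69/1.87×10^-4 + 3.39/7.74×10^-4) = 0.2327 rad.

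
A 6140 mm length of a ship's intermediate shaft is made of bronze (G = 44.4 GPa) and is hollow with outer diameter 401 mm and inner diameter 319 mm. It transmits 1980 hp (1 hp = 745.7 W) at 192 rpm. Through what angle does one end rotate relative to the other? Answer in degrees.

ω = 2π·192/60 = 20.11 rad/s, so T = P/ω = 1980×745.7 / 20.11 = 73430 N·m.
J = π(d_o⁴ − d_i⁴)/32 = π(0.401⁴ − 0.319⁴)/32 = 1.522×10^-3 m⁴.
θ = T·L/(G·J) = 73430 × 6.14 / (44.4×10⁹ × 1.522×10^-3) = 6.673×10^-3 rad.

0.382°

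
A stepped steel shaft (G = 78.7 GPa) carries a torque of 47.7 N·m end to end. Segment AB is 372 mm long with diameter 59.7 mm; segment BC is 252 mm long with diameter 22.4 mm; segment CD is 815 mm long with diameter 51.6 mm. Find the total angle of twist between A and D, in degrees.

0.405°

J_AB = π(0.0597)⁴/32 = 1.25×10^-6 m⁴; J_BC = π(0.0224)⁴/32 = 2.47×10^-8 m⁴; J_CD = π(0.0516)⁴/32 = 6.96×10^-7 m⁴.
θ = (T/G)·Σ L_i/J_i = (47.70/78.7×10⁹)·(0.372/1.25×10^-6 + 0.252/2.47×10^-8 + 0.815/6.96×10^-7) = 7.070×10^-3 rad.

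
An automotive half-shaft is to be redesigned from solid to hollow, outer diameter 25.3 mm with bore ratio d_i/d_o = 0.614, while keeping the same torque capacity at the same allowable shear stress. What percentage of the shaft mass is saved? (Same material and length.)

Equal τ_max and T ⇒ the solid shaft needs d_s³ = d_o³(1−k⁴), so d_s = 25.3·(1−0.614⁴)^(1/3) = 24.04 mm.
Area ratio A_h/A_s = d_o²(1−k²)/d_s² = (1−k²)/(1−k⁴)^(2/3) = 0.6900.
Mass saving = 1 − 0.6900 = 31.0 %.

31.0 %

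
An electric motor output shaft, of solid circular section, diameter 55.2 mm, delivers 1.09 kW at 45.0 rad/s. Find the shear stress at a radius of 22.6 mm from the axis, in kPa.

ω = 45.0 rad/s, so T = P/ω = 1.09×10³ / 45.00 = 24.22 N·m.
J = πd⁴/32 = π(0.0552)⁴/32 = 9.115×10^-7 m⁴.
Shear stress varies linearly with radius: τ = T·r/J = 24.22 × 0.0226 / 9.115×10^-7 = 6.006×10^5 Pa.

601 kPa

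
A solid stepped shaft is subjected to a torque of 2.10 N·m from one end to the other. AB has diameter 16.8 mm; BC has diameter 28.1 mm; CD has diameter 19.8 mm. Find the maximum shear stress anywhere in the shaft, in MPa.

2.26 MPa

Under the same torque, τ_max = 16T/(πd³) is largest where d is smallest — segment AB (d = 16.8 mm).
τ_max = 16·2.100/(π·(0.0168)³) = 2.256×10^6 Pa.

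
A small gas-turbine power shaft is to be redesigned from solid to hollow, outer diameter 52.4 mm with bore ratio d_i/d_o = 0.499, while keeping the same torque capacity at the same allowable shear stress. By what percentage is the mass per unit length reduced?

Equal τ_max and T ⇒ the solid shaft needs d_s³ = d_o³(1−k⁴), so d_s = 52.4·(1−0.499⁴)^(1/3) = 51.29 mm.
Area ratio A_h/A_s = d_o²(1−k²)/d_s² = (1−k²)/(1−k⁴)^(2/3) = 0.7837.
Mass saving = 1 − 0.7837 = 21.6 %.

21.6 %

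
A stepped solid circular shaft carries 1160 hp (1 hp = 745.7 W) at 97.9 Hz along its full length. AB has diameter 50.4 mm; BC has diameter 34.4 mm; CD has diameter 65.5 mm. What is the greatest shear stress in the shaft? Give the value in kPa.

176000 kPa

ω = 2π·97.9 = 615.1 rad/s, so T = P/ω = 1160×745.7 / 615.1 = 1406 N·m.
Under the same torque, τ_max = 16T/(πd³) is largest where d is smallest — segment BC (d = 34.4 mm).
τ_max = 16·1406/(π·(0.0344)³) = 1.759×10^8 Pa.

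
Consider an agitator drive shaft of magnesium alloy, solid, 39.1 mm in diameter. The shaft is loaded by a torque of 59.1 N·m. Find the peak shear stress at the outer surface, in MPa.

5.04 MPa

J = πd⁴/32 = π(0.0391)⁴/32 = 2.295×10^-7 m⁴.
τ_max = T·r/J = 59.10 × 0.0196 / 2.295×10^-7 = 5.035×10^6 Pa.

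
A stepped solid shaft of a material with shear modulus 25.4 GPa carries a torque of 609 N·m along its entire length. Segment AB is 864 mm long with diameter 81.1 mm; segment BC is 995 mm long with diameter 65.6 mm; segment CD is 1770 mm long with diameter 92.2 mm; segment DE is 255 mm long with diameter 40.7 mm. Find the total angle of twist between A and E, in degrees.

J_AB = π(0.0811)⁴/32 = 4.25×10^-6 m⁴; J_BC = π(0.0656)⁴/32 = 1.82×10^-6 m⁴; J_CD = π(0.0922)⁴/32 = 7.09×10^-6 m⁴; J_DE = π(0.0407)⁴/32 = 2.69×10^-7 m⁴.
θ = (T/G)·Σ L_i/J_i = (609.0/25.4×10⁹)·(0.864/4.25×10^-6 + 0.995/1.82×10^-6 + 1.77/7.09×10^-6 + 0.255/2.69×10^-7) = 0.04668 rad.

2.67°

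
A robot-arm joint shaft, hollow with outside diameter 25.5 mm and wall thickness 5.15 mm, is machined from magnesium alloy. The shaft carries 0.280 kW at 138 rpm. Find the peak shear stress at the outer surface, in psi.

ω = 2π·138/60 = 14.45 rad/s, so T = P/ω = 0.280×10³ / 14.45 = 19.38 N·m.
J = π(d_o⁴ − d_i⁴)/32 = π(0.0255⁴ − 0.0152⁴)/32 = 3.627×10^-8 m⁴.
τ_max = T·r/J = 19.38 × 0.0127 / 3.627×10^-8 = 6.811×10^6 Pa.

988 psi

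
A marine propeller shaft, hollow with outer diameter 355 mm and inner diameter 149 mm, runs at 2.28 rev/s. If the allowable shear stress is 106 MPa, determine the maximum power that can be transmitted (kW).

J = π(d_o⁴ − d_i⁴)/32 = π(0.355⁴ − 0.149⁴)/32 = 1.511×10^-3 m⁴.
T_max = τ_allow·J/r = 1.06×10^8 × 1.511×10^-3 / 0.177 = 902300 N·m.
ω = 2π·2.28 = 14.33 rad/s, so P_max = T_max·ω = 1.293×10^7 W.

12900 kW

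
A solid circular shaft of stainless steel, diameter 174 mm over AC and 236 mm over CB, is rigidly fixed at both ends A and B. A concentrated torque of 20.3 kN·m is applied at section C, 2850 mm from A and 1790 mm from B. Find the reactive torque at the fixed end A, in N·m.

3180 N·m

Compatibility: T_A·a/J_AC = T_B·b/J_CB with T_A + T_B = T₀.
J_AC = 9.00×10^-5 m⁴, J_CB = 3.05×10^-4 m⁴, so T_A = T₀·(J_AC/a)/((J_AC/a)+(J_CB/b)) = 3178 N·m, T_B = 17120 N·m.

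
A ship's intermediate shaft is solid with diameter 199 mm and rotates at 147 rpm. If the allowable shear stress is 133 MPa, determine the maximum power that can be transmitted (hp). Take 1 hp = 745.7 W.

4250 hp

J = πd⁴/32 = π(0.199)⁴/32 = 1.540×10^-4 m⁴.
T_max = τ_allow·J/r = 1.33×10^8 × 1.540×10^-4 / 0.0995 = 205800 N·m.
ω = 2π·147/60 = 15.39 rad/s, so P_max = T_max·ω = 3.168×10^6 W.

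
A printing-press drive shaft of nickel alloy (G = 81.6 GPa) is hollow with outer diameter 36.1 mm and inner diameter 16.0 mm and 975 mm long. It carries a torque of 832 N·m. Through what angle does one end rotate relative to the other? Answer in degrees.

3.55°

J = π(d_o⁴ − d_i⁴)/32 = π(0.0361⁴ − 0.0160⁴)/32 = 1.603×10^-7 m⁴.
θ = T·L/(G·J) = 832.0 × 0.975 / (81.6×10⁹ × 1.603×10^-7) = 0.06202 rad.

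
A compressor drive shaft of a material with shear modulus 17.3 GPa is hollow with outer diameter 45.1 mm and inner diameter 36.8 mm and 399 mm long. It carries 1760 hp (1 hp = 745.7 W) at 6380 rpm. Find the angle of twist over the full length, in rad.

ω = 2π·6380/60 = 668.1 rad/s, so T = P/ω = 1760×745.7 / 668.1 = 1964 N·m.
J = π(d_o⁴ − d_i⁴)/32 = π(0.0451⁴ − 0.0368⁴)/32 = 2.261×10^-7 m⁴.
θ = T·L/(G·J) = 1964 × 0.399 / (17.3×10⁹ × 2.261×10^-7) = 0.2004 rad.

0.200 rad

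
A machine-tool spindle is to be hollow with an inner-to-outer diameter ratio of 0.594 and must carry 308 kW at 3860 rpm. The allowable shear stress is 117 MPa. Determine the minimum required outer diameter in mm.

ω = 2π·3860/60 = 404.2 rad/s, so T = P/ω = 308×10³ / 404.2 = 762.0 N·m.
For a hollow shaft with d_i/d_o = 0.594: τ_max = 16T/(π d_o³ (1−k⁴)), so d_o = [16T/(π τ_allow (1−k⁴))]^(1/3) = [16·762.0/(π·1.17×10^8·0.8755)]^(1/3) = 0.03359 m.

33.6 mm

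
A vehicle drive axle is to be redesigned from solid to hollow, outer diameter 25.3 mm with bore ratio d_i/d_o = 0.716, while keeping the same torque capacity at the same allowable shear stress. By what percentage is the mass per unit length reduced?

40.3 %

Equal τ_max and T ⇒ the solid shaft needs d_s³ = d_o³(1−k⁴), so d_s = 25.3·(1−0.716⁴)^(1/3) = 22.85 mm.
Area ratio A_h/A_s = d_o²(1−k²)/d_s² = (1−k²)/(1−k⁴)^(2/3) = 0.5972.
Mass saving = 1 − 0.5972 = 40.3 %.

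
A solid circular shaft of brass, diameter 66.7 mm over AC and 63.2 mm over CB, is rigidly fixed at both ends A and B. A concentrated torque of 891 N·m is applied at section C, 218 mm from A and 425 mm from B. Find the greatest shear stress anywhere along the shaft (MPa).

Compatibility: T_A·a/J_AC = T_B·b/J_CB with T_A + T_B = T₀.
J_AC = 1.94×10^-6 m⁴, J_CB = 1.57×10^-6 m⁴, so T_A = T₀·(J_AC/a)/((J_AC/a)+(J_CB/b)) = 630.4 N·m, T_B = 260.6 N·m.
τ in each portion: τ_AC = 1.08×10^7 Pa, τ_CB = 5.26×10^6 Pa; maximum is in AC.
τ_max = T_AC·r/J = 630.4·0.0334/1.94×10^-6 = 1.082×10^7 Pa.

10.8 MPa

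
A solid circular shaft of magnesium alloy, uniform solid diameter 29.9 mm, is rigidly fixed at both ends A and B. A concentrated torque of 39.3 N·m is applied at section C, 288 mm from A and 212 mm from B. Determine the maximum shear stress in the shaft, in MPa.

With uniform GJ and both ends fixed, compatibility θ_AC = θ_CB gives T_A·a = T_B·b, together with T_A + T_B = T₀.
T_A = T₀·b/(a+b) = 39.30·212/500.0 = 16.66 N·m; T_B = 22.64 N·m.
τ in each portion: τ_AC = 3.17×10^6 Pa, τ_CB = 4.31×10^6 Pa; maximum is in CB.
τ_max = T_CB·r/J = 22.64·0.0149/7.85×10^-8 = 4.313×10^6 Pa.

4.31 MPa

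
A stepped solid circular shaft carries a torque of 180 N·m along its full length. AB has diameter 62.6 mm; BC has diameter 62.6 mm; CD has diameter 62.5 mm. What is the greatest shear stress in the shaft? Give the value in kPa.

3750 kPa

Under the same torque, τ_max = 16T/(πd³) is largest where d is smallest — segment CD (d = 62.5 mm).
τ_max = 16·180.0/(π·(0.0625)³) = 3.755×10^6 Pa.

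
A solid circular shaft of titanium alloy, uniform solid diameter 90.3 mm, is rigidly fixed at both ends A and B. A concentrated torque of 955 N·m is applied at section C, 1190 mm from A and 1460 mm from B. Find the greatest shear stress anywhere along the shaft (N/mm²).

3.64 N/mm²

With uniform GJ and both ends fixed, compatibility θ_AC = θ_CB gives T_A·a = T_B·b, together with T_A + T_B = T₀.
T_A = T₀·b/(a+b) = 955.0·1460/2650 = 526.2 N·m; T_B = 428.8 N·m.
τ in each portion: τ_AC = 3.64×10^6 Pa, τ_CB = 2.97×10^6 Pa; maximum is in AC.
τ_max = T_AC·r/J = 526.2·0.0451/6.53×10^-6 = 3.639×10^6 Pa.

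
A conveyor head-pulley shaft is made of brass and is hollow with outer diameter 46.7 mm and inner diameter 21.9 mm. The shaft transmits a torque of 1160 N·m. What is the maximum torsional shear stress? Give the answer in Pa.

J = π(d_o⁴ − d_i⁴)/32 = π(0.0467⁴ − 0.0219⁴)/32 = 4.444×10^-7 m⁴.
τ_max = T·r/J = 1160 × 0.0234 / 4.444×10^-7 = 6.095×10^7 Pa.

6.10e7 Pa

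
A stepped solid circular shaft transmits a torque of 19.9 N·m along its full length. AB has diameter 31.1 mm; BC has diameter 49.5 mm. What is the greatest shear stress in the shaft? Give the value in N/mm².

Under the same torque, τ_max = 16T/(πd³) is largest where d is smallest — segment AB (d = 31.1 mm).
τ_max = 16·19.90/(π·(0.0311)³) = 3.369×10^6 Pa.

3.37 N/mm²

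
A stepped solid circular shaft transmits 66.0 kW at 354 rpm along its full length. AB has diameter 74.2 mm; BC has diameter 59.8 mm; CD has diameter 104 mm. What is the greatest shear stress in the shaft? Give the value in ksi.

ω = 2π·354/60 = 37.07 rad/s, so T = P/ω = 66.0×10³ / 37.07 = 1780 N·m.
Under the same torque, τ_max = 16T/(πd³) is largest where d is smallest — segment BC (d = 59.8 mm).
τ_max = 16·1780/(π·(0.0598)³) = 4.240×10^7 Pa.

6.15 ksi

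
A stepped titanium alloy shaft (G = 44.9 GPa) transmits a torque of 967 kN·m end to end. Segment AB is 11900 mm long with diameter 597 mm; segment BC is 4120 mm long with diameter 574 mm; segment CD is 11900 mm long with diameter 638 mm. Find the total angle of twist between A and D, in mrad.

J_AB = π(0.597)⁴/32 = 0.0125 m⁴; J_BC = π(0.574)⁴/32 = 0.0107 m⁴; J_CD = π(0.638)⁴/32 = 0.0163 m⁴.
θ = (T/G)·Σ L_i/J_i = (967000/44.9×10⁹)·(11.9/0.0125 + 4.12/0.0107 + 11.9/0.0163) = 0.04463 rad.

44.6 mrad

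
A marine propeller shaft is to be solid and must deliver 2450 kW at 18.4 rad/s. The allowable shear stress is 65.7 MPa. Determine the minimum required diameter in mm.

ω = 18.4 rad/s, so T = P/ω = 2450×10³ / 18.40 = 133200 N·m.
For a solid shaft τ_max = 16T/(πd³), so d = (16T/(π τ_allow))^(1/3) = (16·133200/(π·6.57×10^7))^(1/3) = 0.2177 m.

218 mm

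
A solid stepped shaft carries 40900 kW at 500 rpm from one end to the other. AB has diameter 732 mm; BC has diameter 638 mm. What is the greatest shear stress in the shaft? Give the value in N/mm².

ω = 2π·500/60 = 52.36 rad/s, so T = P/ω = 40900×10³ / 52.36 = 781100 N·m.
Under the same torque, τ_max = 16T/(πd³) is largest where d is smallest — segment BC (d = 638 mm).
τ_max = 16·781100/(π·(0.638)³) = 1.532×10^7 Pa.

15.3 N/mm²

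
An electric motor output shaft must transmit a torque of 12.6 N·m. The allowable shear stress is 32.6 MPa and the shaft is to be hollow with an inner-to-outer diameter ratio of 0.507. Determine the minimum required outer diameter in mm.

For a hollow shaft with d_i/d_o = 0.507: τ_max = 16T/(π d_o³ (1−k⁴)), so d_o = [16T/(π τ_allow (1−k⁴))]^(1/3) = [16·12.60/(π·3.26×10^7·0.9339)]^(1/3) = 0.01282 m.

12.8 mm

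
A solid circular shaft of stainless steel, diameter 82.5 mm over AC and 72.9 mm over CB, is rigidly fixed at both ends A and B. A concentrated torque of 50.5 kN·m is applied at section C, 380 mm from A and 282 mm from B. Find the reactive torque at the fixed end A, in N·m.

Compatibility: T_A·a/J_AC = T_B·b/J_CB with T_A + T_B = T₀.
J_AC = 4.55×10^-6 m⁴, J_CB = 2.77×10^-6 m⁴, so T_A = T₀·(J_AC/a)/((J_AC/a)+(J_CB/b)) = 27720 N·m, T_B = 22780 N·m.

27700 N·m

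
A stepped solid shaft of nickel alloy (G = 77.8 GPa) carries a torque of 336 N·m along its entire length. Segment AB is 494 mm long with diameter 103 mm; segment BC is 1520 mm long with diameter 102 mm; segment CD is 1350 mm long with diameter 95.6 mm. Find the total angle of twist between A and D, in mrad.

1.52 mrad

J_AB = π(0.103)⁴/32 = 1.10×10^-5 m⁴; J_BC = π(0.102)⁴/32 = 1.06×10^-5 m⁴; J_CD = π(0.0956)⁴/32 = 8.20×10^-6 m⁴.
θ = (T/G)·Σ L_i/J_i = (336.0/77.8×10⁹)·(0.494/1.10×10^-5 + 1.52/1.06×10^-5 + 1.35/8.20×10^-6) = 1.522×10^-3 rad.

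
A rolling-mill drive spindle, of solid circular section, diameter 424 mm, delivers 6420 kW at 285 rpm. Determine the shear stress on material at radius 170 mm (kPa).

11500 kPa

ω = 2π·285/60 = 29.85 rad/s, so T = P/ω = 6420×10³ / 29.85 = 215100 N·m.
J = πd⁴/32 = π(0.424)⁴/32 = 3.173×10^-3 m⁴.
Shear stress varies linearly with radius: τ = T·r/J = 215100 × 0.170 / 3.173×10^-3 = 1.153×10^7 Pa.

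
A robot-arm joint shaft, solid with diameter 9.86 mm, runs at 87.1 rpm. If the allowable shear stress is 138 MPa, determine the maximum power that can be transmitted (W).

J = πd⁴/32 = π(0.00986)⁴/32 = 9.279×10^-10 m⁴.
T_max = τ_allow·J/r = 1.38×10^8 × 9.279×10^-10 / 0.00493 = 25.97 N·m.
ω = 2π·87.1/60 = 9.121 rad/s, so P_max = T_max·ω = 236.9 W.

237 W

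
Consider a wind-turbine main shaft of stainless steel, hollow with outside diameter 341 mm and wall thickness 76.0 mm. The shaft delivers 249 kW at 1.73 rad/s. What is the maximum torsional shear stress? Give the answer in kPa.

ω = 1.73 rad/s, so T = P/ω = 249×10³ / 1.730 = 143900 N·m.
J = π(d_o⁴ − d_i⁴)/32 = π(0.341⁴ − 0.189⁴)/32 = 1.202×10^-3 m⁴.
τ_max = T·r/J = 143900 × 0.171 / 1.202×10^-3 = 2.041×10^7 Pa.

20400 kPa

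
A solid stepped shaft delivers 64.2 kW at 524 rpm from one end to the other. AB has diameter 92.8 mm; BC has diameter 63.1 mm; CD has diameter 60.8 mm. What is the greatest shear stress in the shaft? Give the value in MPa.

26.5 MPa

ω = 2π·524/60 = 54.87 rad/s, so T = P/ω = 64.2×10³ / 54.87 = 1170 N·m.
Under the same torque, τ_max = 16T/(πd³) is largest where d is smallest — segment CD (d = 60.8 mm).
τ_max = 16·1170/(π·(0.0608)³) = 2.651×10^7 Pa.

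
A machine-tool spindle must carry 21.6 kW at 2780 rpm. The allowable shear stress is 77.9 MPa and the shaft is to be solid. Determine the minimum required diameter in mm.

16.9 mm

ω = 2π·2780/60 = 291.1 rad/s, so T = P/ω = 21.6×10³ / 291.1 = 74.20 N·m.
For a solid shaft τ_max = 16T/(πd³), so d = (16T/(π τ_allow))^(1/3) = (16·74.20/(π·7.79×10^7))^(1/3) = 0.01693 m.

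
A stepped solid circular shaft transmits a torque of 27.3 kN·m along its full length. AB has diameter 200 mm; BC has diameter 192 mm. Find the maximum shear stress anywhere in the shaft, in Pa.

Under the same torque, τ_max = 16T/(πd³) is largest where d is smallest — segment BC (d = 192 mm).
τ_max = 16·27300/(π·(0.192)³) = 1.964×10^7 Pa.

1.96e7 Pa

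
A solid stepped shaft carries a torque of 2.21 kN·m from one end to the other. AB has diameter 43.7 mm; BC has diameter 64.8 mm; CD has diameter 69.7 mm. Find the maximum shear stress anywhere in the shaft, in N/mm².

135 N/mm²

Under the same torque, τ_max = 16T/(πd³) is largest where d is smallest — segment AB (d = 43.7 mm).
τ_max = 16·2210/(π·(0.0437)³) = 1.349×10^8 Pa.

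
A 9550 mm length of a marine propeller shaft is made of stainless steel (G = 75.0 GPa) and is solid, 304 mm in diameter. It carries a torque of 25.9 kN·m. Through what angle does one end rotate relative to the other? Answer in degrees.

J = πd⁴/32 = π(0.304)⁴/32 = 8.385×10^-4 m⁴.
θ = T·L/(G·J) = 25900 × 9.55 / (75.0×10⁹ × 8.385×10^-4) = 3.933×10^-3 rad.

0.225°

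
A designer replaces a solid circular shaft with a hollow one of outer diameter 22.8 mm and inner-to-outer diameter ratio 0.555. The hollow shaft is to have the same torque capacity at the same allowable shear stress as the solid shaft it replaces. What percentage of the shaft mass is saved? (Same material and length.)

26.0 %

Equal τ_max and T ⇒ the solid shaft needs d_s³ = d_o³(1−k⁴), so d_s = 22.8·(1−0.555⁴)^(1/3) = 22.05 mm.
Area ratio A_h/A_s = d_o²(1−k²)/d_s² = (1−k²)/(1−k⁴)^(2/3) = 0.7395.
Mass saving = 1 − 0.7395 = 26.0 %.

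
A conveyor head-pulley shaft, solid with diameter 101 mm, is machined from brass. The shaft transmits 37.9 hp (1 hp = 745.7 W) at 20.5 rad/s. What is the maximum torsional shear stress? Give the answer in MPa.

6.81 MPa

ω = 20.5 rad/s, so T = P/ω = 37.9×745.7 / 20.50 = 1379 N·m.
J = πd⁴/32 = π(0.101)⁴/32 = 1.022×10^-5 m⁴.
τ_max = T·r/J = 1379 × 0.0505 / 1.022×10^-5 = 6.815×10^6 Pa.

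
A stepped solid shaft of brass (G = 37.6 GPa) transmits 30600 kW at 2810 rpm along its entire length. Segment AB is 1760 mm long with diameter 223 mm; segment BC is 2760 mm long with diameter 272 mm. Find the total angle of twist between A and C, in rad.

ω = 2π·2810/60 = 294.3 rad/s, so T = P/ω = 30600×10³ / 294.3 = 104000 N·m.
J_AB = π(0.223)⁴/32 = 2.43×10^-4 m⁴; J_BC = π(0.272)⁴/32 = 5.37×10^-4 m⁴.
θ = (T/G)·Σ L_i/J_i = (104000/37.6×10⁹)·(1.76/2.43×10^-4 + 2.76/5.37×10^-4) = 0.03425 rad.

0.0343 rad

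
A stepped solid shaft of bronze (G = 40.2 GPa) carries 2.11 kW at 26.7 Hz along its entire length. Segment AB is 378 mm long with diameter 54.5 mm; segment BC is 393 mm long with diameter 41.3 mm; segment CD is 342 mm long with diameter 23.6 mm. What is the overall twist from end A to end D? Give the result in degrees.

0.234°

ω = 2π·26.7 = 167.8 rad/s, so T = P/ω = 2.11×10³ / 167.8 = 12.58 N·m.
J_AB = π(0.0545)⁴/32 = 8.66×10^-7 m⁴; J_BC = π(0.0413)⁴/32 = 2.86×10^-7 m⁴; J_CD = π(0.0236)⁴/32 = 3.05×10^-8 m⁴.
θ = (T/G)·Σ L_i/J_i = (12.58/40.2×10⁹)·(0.378/8.66×10^-7 + 0.393/2.86×10^-7 + 0.342/3.05×10^-8) = 4.081×10^-3 rad.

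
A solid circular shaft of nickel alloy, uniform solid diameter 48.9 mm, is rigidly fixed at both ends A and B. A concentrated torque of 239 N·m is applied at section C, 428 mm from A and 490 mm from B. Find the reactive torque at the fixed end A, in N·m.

With uniform GJ and both ends fixed, compatibility θ_AC = θ_CB gives T_A·a = T_B·b, together with T_A + T_B = T₀.
T_A = T₀·b/(a+b) = 239.0·490/918.0 = 127.6 N·m; T_B = 111.4 N·m.

128 N·m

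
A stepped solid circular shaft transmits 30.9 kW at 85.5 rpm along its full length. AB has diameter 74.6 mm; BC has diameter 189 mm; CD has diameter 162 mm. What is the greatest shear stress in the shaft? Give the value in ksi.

ω = 2π·85.5/60 = 8.954 rad/s, so T = P/ω = 30.9×10³ / 8.954 = 3451 N·m.
Under the same torque, τ_max = 16T/(πd³) is largest where d is smallest — segment AB (d = 74.6 mm).
τ_max = 16·3451/(π·(0.0746)³) = 4.234×10^7 Pa.

6.14 ksi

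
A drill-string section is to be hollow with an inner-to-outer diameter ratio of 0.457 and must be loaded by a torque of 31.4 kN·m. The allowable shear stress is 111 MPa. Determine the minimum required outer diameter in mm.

115 mm

For a hollow shaft with d_i/d_o = 0.457: τ_max = 16T/(π d_o³ (1−k⁴)), so d_o = [16T/(π τ_allow (1−k⁴))]^(1/3) = [16·31400/(π·1.11×10^8·0.9564)]^(1/3) = 0.1146 m.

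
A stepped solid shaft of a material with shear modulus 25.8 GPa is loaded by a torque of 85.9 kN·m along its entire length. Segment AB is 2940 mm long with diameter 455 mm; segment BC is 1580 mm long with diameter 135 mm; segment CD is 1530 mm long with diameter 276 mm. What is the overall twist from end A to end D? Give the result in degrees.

J_AB = π(0.455)⁴/32 = 4.21×10^-3 m⁴; J_BC = π(0.135)⁴/32 = 3.26×10^-5 m⁴; J_CD = π(0.276)⁴/32 = 5.70×10^-4 m⁴.
θ = (T/G)·Σ L_i/J_i = (85900/25.8×10⁹)·(2.94/4.21×10^-3 + 1.58/3.26×10^-5 + 1.53/5.70×10^-4) = 0.1726 rad.

9.89°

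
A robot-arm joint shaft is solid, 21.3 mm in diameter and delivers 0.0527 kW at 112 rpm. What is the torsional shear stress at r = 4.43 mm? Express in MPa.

ω = 2π·112/60 = 11.73 rad/s, so T = P/ω = 0.0527×10³ / 11.73 = 4.493 N·m.
J = πd⁴/32 = π(0.0213)⁴/32 = 2.021×10^-8 m⁴.
Shear stress varies linearly with radius: τ = T·r/J = 4.493 × 0.00443 / 2.021×10^-8 = 9.850×10^5 Pa.

0.985 MPa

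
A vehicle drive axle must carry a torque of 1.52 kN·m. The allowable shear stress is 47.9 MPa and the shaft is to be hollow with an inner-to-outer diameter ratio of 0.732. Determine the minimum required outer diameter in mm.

61.0 mm

For a hollow shaft with d_i/d_o = 0.732: τ_max = 16T/(π d_o³ (1−k⁴)), so d_o = [16T/(π τ_allow (1−k⁴))]^(1/3) = [16·1520/(π·4.79×10^7·0.7129)]^(1/3) = 0.06097 m.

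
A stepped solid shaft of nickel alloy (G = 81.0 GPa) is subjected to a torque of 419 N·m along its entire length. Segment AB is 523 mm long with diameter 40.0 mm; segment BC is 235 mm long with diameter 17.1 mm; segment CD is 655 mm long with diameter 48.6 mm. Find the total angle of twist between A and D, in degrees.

J_AB = π(0.0400)⁴/32 = 2.51×10^-7 m⁴; J_BC = π(0.0171)⁴/32 = 8.39×10^-9 m⁴; J_CD = π(0.0486)⁴/32 = 5.48×10^-7 m⁴.
θ = (T/G)·Σ L_i/J_i = (419.0/81.0×10⁹)·(0.523/2.51×10^-7 + 0.235/8.39×10^-9 + 0.655/5.48×10^-7) = 0.1618 rad.

9.27°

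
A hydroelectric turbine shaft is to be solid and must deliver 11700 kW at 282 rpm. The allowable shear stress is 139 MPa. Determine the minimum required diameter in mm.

244 mm

ω = 2π·282/60 = 29.53 rad/s, so T = P/ω = 11700×10³ / 29.53 = 396200 N·m.
For a solid shaft τ_max = 16T/(πd³), so d = (16T/(π τ_allow))^(1/3) = (16·396200/(π·1.39×10^8))^(1/3) = 0.2439 m.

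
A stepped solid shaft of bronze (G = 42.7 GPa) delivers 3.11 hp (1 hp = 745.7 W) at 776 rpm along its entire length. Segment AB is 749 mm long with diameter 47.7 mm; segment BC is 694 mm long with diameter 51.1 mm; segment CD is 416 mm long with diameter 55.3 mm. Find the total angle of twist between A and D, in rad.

ω = 2π·776/60 = 81.26 rad/s, so T = P/ω = 3.11×745.7 / 81.26 = 28.54 N·m.
J_AB = π(0.0477)⁴/32 = 5.08×10^-7 m⁴; J_BC = π(0.0511)⁴/32 = 6.69×10^-7 m⁴; J_CD = π(0.0553)⁴/32 = 9.18×10^-7 m⁴.
θ = (T/G)·Σ L_i/J_i = (28.54/42.7×10⁹)·(0.749/5.08×10^-7 + 0.694/6.69×10^-7 + 0.416/9.18×10^-7) = 1.981×10^-3 rad.

0.00198 rad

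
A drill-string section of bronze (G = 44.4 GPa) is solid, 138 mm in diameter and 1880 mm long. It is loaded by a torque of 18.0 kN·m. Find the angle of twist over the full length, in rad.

J = πd⁴/32 = π(0.138)⁴/32 = 3.561×10^-5 m⁴.
θ = T·L/(G·J) = 18000 × 1.88 / (44.4×10⁹ × 3.561×10^-5) = 0.02141 rad.

0.0214 rad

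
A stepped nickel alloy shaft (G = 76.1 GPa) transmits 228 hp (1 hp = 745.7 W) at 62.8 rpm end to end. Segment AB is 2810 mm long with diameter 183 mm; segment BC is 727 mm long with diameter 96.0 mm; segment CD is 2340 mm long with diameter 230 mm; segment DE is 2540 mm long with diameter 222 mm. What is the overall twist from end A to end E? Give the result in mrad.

44.8 mrad

ω = 2π·62.8/60 = 6.576 rad/s, so T = P/ω = 228×745.7 / 6.576 = 25850 N·m.
J_AB = π(0.183)⁴/32 = 1.10×10^-4 m⁴; J_BC = π(0.0960)⁴/32 = 8.34×10^-6 m⁴; J_CD = π(0.230)⁴/32 = 2.75×10^-4 m⁴; J_DE = π(0.222)⁴/32 = 2.38×10^-4 m⁴.
θ = (T/G)·Σ L_i/J_i = (25850/76.1×10⁹)·(2.81/1.10×10^-4 + 0.727/8.34×10^-6 + 2.34/2.75×10^-4 + 2.54/2.38×10^-4) = 0.04480 rad.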